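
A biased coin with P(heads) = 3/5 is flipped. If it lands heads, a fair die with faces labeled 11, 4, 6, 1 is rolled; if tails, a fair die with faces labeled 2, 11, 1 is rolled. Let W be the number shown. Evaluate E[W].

31/6

E[W | heads] = (11+4+6+1)/4 = 11/2.
E[W | tails] = (2+11+1)/3 = 14/3.
E[W] = (3/5)·(11/2) + (2/5)·(14/3) = 31/6.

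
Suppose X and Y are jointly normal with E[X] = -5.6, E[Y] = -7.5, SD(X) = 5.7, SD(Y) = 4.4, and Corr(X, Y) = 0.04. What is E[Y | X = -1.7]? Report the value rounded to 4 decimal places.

The regression of Y on X has slope ρ·σ_Y/σ_X and passes through (μ_X, μ_Y).
E[Y | X=-1.7] = -7.5 + (0.04)·(4.4/5.7)·(-1.7 − (-5.6)) = -7.5 + (0.030877)·(3.9) = -7.3796.

-7.3796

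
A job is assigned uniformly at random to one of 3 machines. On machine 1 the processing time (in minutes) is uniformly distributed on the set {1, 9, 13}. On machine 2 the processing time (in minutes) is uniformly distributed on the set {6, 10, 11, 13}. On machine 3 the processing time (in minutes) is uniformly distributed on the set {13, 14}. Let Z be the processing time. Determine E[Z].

187/18

E[Z | machine 1] = (1+9+13)/3 = 23/3.
E[Z | machine 2] = (6+10+11+13)/4 = 10.
E[Z | machine 3] = (13+14)/2 = 27/2.
By the law of total expectation,
E[Z] = (1/3)·(23/3) + (1/3)·(10) + (1/3)·(27/2) = 187/18.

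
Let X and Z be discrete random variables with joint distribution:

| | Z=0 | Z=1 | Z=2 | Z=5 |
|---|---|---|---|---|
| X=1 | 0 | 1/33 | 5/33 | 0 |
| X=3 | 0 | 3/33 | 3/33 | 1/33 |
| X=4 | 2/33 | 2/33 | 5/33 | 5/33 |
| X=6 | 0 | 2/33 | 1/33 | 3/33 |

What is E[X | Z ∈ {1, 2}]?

P(Z ∈ {1, 2}) = 2/3.
Σ X·P over the event = 1·(1/33) + 1·(5/33) + 3·(3/33) + 3·(3/33) + 4·(2/33) + 4·(5/33) + 6·(2/33) + 6·(1/33) = 70/33.
E[X | Z ∈ {1, 2}] = (70/33) / (2/3) = 35/11.

35/11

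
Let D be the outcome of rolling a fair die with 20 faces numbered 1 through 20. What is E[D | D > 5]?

13

P(D > 5) = 3/4.
E[D | D > 5] = (39/4) / (3/4) = 13.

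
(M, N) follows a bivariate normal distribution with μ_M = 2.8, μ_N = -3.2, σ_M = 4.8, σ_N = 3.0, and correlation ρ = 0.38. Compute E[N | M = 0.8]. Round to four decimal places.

-3.6750

For a bivariate normal, E[N | M=x] = μ_N + ρ·(σ_N/σ_M)·(x − μ_M).
E[N | M=0.8] = -3.2 + (0.38)·(3.0/4.8)·(0.8 − (2.8)) = -3.2 + (0.2375)·(-2) = -3.6750.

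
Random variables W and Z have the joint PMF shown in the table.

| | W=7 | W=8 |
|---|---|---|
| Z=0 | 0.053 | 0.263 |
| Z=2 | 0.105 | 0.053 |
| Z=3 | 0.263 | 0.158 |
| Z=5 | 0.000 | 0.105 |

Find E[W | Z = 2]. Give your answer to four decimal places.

P(Z = 2) = 0.158.
Σ W·P over the event = 7·(0.105) + 8·(0.053) = 1.159.
E[W | Z = 2] = (1.159) / (0.158) = 7.3354.

7.3354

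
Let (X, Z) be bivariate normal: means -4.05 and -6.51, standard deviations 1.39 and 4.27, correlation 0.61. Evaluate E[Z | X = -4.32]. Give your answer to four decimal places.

E[Z | X=x] = μ_Z + ρ(σ_Z/σ_X)(x − μ_X) for jointly normal variables.
E[Z | X=-4.32] = -6.51 + (0.61)·(4.27/1.39)·(-4.32 − (-4.05)) = -6.51 + (1.87388)·(-0.27) = -7.0159.

-7.0159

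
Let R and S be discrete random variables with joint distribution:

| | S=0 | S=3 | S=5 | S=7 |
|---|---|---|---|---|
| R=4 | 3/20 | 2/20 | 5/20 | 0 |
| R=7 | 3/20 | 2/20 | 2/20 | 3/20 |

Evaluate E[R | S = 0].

11/2

P(S = 0) = 3/10.
Σ R·P over the event = 4·(3/20) + 7·(3/20) = 33/20.
E[R | S = 0] = (33/20) / (3/10) = 11/2.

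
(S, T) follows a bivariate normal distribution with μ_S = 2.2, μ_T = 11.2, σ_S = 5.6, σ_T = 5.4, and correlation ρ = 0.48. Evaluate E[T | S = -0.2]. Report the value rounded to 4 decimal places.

10.0891

The regression of T on S has slope ρ·σ_T/σ_S and passes through (μ_S, μ_T).
E[T | S=-0.2] = 11.2 + (0.48)·(5.4/5.6)·(-0.2 − (2.2)) = 11.2 + (0.46286)·(-2.4) = 10.0891.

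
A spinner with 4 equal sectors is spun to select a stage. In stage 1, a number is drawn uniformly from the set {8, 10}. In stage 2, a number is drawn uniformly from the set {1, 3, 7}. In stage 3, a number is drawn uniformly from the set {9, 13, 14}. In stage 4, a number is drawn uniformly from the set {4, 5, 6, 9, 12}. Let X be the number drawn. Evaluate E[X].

E[X | stage 1] = (8+10)/2 = 9.
E[X | stage 2] = (1+3+7)/3 = 11/3.
E[X | stage 3] = (9+13+14)/3 = 12.
E[X | stage 4] = (4+5+6+9+12)/5 = 36/5.
By the law of total expectation,
E[X] = (1/4)·(9) + (1/4)·(11/3) + (1/4)·(12) + (1/4)·(36/5) = 239/30.

239/30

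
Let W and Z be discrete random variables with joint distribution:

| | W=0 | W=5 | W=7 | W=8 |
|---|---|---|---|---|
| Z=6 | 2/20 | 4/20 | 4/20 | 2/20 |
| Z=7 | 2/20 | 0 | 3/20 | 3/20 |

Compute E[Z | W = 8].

33/5

P(W = 8) = 1/4.
Σ Z·P over the event = 6·(2/20) + 7·(3/20) = 33/20.
E[Z | W = 8] = (33/20) / (1/4) = 33/5.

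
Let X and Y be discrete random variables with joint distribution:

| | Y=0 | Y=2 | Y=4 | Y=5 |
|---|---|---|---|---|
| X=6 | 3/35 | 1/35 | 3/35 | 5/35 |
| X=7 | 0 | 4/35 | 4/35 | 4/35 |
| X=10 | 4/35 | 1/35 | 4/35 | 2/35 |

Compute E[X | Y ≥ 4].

82/11

P(Y ≥ 4) = 22/35.
Σ X·P over the event = 6·(3/35) + 6·(5/35) + 7·(4/35) + 7·(4/35) + 10·(4/35) + 10·(2/35) = 164/35.
E[X | Y ≥ 4] = (164/35) / (22/35) = 82/11.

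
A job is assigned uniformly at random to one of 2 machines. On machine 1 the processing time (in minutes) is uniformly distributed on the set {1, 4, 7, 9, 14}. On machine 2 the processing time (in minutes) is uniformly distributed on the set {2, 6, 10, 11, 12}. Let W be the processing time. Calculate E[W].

38/5

E[W | machine 1] = (1+4+7+9+14)/5 = 7.
E[W | machine 2] = (2+6+10+11+12)/5 = 41/5.
By the law of total expectation,
E[W] = (1/2)·(7) + (1/2)·(41/5) = 38/5.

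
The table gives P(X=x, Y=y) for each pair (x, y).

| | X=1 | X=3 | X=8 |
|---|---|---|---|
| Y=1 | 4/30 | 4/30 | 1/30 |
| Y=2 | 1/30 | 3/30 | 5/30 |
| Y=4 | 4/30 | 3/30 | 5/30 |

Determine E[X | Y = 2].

P(Y = 2) = 3/10.
Summing X·P(X=x,Y=y) over the conditioning event gives 5/3.
E[X | Y = 2] = (5/3) / (3/10) = 50/9.

50/9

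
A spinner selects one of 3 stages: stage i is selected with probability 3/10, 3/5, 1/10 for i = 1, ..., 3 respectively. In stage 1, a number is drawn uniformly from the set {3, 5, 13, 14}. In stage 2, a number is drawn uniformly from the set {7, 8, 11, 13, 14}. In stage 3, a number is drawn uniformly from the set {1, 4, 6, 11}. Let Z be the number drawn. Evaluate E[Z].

E[Z | stage 1] = (3+5+13+14)/4 = 35/4.
E[Z | stage 2] = (7+8+11+13+14)/5 = 53/5.
E[Z | stage 3] = (1+4+6+11)/4 = 11/2.
E[Z] = (3/10)·(35/4) + (3/5)·(53/5) + (1/10)·(11/2) = 1907/200.

1907/200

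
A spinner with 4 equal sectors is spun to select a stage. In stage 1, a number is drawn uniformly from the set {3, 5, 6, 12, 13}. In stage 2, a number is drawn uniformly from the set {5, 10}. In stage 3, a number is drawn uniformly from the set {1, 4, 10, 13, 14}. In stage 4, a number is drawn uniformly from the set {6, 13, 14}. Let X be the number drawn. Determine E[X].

347/40

E[X | stage 1] = (3+5+6+12+13)/5 = 39/5.
E[X | stage 2] = (5+10)/2 = 15/2.
E[X | stage 3] = (1+4+10+13+14)/5 = 42/5.
E[X | stage 4] = (6+13+14)/3 = 11.
E[X] = (1/4)·(39/5) + (1/4)·(15/2) + (1/4)·(42/5) + (1/4)·(11) = 347/40.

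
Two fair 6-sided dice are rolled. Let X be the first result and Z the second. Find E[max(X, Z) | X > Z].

14/3

P(X > Z) = 5/12.
Summing max(X,Z)·P(x,y) over outcomes with X > Z gives 35/18.
E[max(X, Z) | X > Z] = (35/18) / (5/12) = 14/3.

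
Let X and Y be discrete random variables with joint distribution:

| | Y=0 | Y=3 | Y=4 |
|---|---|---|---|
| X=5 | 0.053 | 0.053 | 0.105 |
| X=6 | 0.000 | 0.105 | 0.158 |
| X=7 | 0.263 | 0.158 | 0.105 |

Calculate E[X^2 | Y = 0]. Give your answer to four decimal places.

44.9747

P(Y = 0) = 0.316.
Σ X^2·P over the event = 25·(0.053) + 49·(0.263) = 14.212.
E[X^2 | Y = 0] = (14.212) / (0.316) = 44.9747.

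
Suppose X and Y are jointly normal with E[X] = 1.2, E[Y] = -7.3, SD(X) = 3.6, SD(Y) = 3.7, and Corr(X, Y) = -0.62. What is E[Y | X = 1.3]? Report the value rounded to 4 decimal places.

The regression of Y on X has slope ρ·σ_Y/σ_X and passes through (μ_X, μ_Y).
E[Y | X=1.3] = -7.3 + (-0.62)·(3.7/3.6)·(1.3 − (1.2)) = -7.3 + (-0.63722)·(0.1) = -7.3637.

-7.3637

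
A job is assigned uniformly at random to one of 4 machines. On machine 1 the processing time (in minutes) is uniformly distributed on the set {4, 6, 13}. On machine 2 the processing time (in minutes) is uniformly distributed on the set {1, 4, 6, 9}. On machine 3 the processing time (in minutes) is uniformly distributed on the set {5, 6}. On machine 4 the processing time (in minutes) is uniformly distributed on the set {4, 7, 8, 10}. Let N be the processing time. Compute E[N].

305/48

E[N | machine 1] = (4+6+13)/3 = 23/3.
E[N | machine 2] = (1+4+6+9)/4 = 5.
E[N | machine 3] = (5+6)/2 = 11/2.
E[N | machine 4] = (4+7+8+10)/4 = 29/4.
By the law of total expectation,
E[N] = (1/4)·(23/3) + (1/4)·(5) + (1/4)·(11/2) + (1/4)·(29/4) = 305/48.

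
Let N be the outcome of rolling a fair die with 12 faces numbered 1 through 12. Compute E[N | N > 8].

Given N > 8, N is equally likely to be any of {9, 10, 11, 12}.
E[N | N > 8] = (9 + 10 + 11 + 12) / 4 = 21/2.

21/2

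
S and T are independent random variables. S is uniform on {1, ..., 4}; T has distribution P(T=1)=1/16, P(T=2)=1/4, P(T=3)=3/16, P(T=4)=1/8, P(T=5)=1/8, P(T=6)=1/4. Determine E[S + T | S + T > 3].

P(S + T > 3) = 29/32.
Summing (S+T)·P(x,y) over outcomes with S + T > 3 gives 383/64.
E[S + T | S + T > 3] = (383/64) / (29/32) = 383/58.

383/58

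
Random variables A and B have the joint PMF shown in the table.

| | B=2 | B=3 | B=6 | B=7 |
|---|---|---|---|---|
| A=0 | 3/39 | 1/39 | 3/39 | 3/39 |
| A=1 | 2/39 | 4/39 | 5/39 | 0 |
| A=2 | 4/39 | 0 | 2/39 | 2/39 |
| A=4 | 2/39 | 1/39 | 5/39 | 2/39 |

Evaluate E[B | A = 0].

P(A = 0) = 10/39.
Σ B·P over the event = 2·(3/39) + 3·(1/39) + 6·(3/39) + 7·(3/39) = 16/13.
E[B | A = 0] = (16/13) / (10/39) = 24/5.

24/5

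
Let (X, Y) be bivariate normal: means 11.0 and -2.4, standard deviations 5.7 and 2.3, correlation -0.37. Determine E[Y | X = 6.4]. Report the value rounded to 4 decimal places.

For a bivariate normal, E[Y | X=x] = μ_Y + ρ·(σ_Y/σ_X)·(x − μ_X).
E[Y | X=6.4] = -2.4 + (-0.37)·(2.3/5.7)·(6.4 − (11.0)) = -2.4 + (-0.1493)·(-4.6) = -1.7132.

-1.7132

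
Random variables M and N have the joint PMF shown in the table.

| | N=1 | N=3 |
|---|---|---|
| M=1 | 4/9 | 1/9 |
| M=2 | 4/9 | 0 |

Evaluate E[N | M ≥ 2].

P(M ≥ 2) = 4/9.
Σ N·P over the event = 1·(4/9) = 4/9.
E[N | M ≥ 2] = (4/9) / (4/9) = 1.

1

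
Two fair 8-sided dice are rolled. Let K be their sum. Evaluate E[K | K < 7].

P(K < 7) = 15/64.
Σ over the event: 2·1/64 + 3·1/32 + 4·3/64 + 5·1/16 + 6·5/64 = 35/32.
E[K | K < 7] = (35/32) / (15/64) = 14/3.

14/3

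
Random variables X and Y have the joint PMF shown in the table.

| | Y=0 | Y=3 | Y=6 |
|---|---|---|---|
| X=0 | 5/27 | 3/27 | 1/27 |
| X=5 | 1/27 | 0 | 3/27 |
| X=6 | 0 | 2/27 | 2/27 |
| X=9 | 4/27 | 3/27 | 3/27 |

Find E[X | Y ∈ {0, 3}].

P(Y ∈ {0, 3}) = 2/3.
Σ X·P over the event = 0·(5/27) + 0·(3/27) + 5·(1/27) + 6·(2/27) + 9·(4/27) + 9·(3/27) = 80/27.
E[X | Y ∈ {0, 3}] = (80/27) / (2/3) = 40/9.

40/9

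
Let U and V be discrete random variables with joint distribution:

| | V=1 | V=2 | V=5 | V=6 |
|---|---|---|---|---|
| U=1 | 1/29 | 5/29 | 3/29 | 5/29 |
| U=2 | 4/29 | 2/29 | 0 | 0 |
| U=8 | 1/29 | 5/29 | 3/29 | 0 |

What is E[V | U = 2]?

4/3

P(U = 2) = 6/29.
Summing V·P(U=x,V=y) over the conditioning event gives 8/29.
E[V | U = 2] = (8/29) / (6/29) = 4/3.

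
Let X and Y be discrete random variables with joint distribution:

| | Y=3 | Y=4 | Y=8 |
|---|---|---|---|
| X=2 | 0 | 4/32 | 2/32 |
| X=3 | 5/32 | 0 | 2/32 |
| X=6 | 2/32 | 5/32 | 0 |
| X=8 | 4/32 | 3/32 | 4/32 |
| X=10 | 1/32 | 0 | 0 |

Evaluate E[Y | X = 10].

P(X = 10) = 1/32.
Σ Y·P over the event = 3·(1/32) = 3/32.
E[Y | X = 10] = (3/32) / (1/32) = 3.

3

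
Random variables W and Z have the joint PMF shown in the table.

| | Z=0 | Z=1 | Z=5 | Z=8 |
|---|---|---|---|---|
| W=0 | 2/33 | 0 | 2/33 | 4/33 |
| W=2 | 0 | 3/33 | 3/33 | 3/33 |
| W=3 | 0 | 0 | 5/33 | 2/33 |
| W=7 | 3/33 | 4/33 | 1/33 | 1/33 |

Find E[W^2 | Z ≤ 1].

355/12

P(Z ≤ 1) = 4/11.
Σ W^2·P over the event = 0·(2/33) + 4·(3/33) + 49·(3/33) + 49·(4/33) = 355/33.
E[W^2 | Z ≤ 1] = (355/33) / (4/11) = 355/12.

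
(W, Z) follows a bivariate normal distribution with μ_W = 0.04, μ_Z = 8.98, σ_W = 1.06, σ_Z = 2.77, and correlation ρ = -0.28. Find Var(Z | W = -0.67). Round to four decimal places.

7.0713

For a bivariate normal, Var(Z | W=x) = σ_Z²(1 − ρ²).
Var(Z | W=-0.67) = (2.77)²·(1 − (-0.28)²) = 7.6729·0.9216 = 7.0713.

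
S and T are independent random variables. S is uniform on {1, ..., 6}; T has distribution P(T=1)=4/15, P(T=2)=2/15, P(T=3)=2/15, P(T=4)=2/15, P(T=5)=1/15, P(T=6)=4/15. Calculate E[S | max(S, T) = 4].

13/4

P(max(S, T) = 4) = 8/45.
Summing S·P(x,y) over outcomes with max(S, T) = 4 gives 26/45.
E[S | max(S, T) = 4] = (26/45) / (8/45) = 13/4.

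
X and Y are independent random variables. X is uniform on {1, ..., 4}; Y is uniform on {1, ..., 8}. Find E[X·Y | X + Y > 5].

325/22

P(X + Y > 5) = 11/16.
Summing XY·P(x,y) over outcomes with X + Y > 5 gives 325/32.
E[X·Y | X + Y > 5] = (325/32) / (11/16) = 325/22.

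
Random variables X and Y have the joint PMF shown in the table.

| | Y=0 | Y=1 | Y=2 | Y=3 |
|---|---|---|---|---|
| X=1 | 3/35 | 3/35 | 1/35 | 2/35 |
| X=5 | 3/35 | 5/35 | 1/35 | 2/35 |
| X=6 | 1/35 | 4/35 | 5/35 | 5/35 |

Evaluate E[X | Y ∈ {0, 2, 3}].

P(Y ∈ {0, 2, 3}) = 23/35.
Summing X·P(X=x,Y=y) over the conditioning event gives 102/35.
E[X | Y ∈ {0, 2, 3}] = (102/35) / (23/35) = 102/23.

102/23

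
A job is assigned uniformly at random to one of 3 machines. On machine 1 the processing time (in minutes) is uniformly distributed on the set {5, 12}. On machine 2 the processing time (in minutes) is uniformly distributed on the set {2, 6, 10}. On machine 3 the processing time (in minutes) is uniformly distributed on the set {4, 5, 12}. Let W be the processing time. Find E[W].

E[W | machine 1] = (5+12)/2 = 17/2.
E[W | machine 2] = (2+6+10)/3 = 6.
E[W | machine 3] = (4+5+12)/3 = 7.
E[W] = (1/3)·(17/2) + (1/3)·(6) + (1/3)·(7) = 43/6.

43/6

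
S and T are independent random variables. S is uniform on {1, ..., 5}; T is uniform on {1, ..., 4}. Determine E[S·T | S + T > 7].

17

Outcomes with S + T > 7: (4,4), (5,3), (5,4), each with probability 1/20.
E[S·T | S + T > 7] = (16 + 15 + 20) / 3 = 17.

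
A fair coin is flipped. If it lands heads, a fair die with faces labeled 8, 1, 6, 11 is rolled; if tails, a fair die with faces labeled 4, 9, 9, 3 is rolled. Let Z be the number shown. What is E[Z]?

51/8

E[Z | heads] = (8+1+6+11)/4 = 13/2.
E[Z | tails] = (4+9+9+3)/4 = 25/4.
By the law of total expectation,
E[Z] = (1/2)·(13/2) + (1/2)·(25/4) = 51/8.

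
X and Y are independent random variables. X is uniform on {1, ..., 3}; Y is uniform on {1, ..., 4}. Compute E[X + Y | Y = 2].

P(Y = 2) = 1/4.
Summing (X+Y)·P(x,y) over outcomes with Y = 2 gives 1.
E[X + Y | Y = 2] = (1) / (1/4) = 4.

4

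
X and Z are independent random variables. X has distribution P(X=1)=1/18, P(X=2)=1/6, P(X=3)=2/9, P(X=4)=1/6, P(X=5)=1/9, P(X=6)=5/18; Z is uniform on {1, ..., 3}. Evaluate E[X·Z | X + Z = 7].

P(X + Z = 7) = 5/27.
Summing XZ·P(x,y) over outcomes with X + Z = 7 gives 43/27.
E[X·Z | X + Z = 7] = (43/27) / (5/27) = 43/5.

43/5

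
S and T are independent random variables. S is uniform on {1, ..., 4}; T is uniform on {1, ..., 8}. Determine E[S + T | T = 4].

13/2

Outcomes with T = 4: (1,4), (2,4), (3,4), (4,4), each with probability 1/32.
E[S + T | T = 4] = (5 + 6 + 7 + 8) / 4 = 13/2.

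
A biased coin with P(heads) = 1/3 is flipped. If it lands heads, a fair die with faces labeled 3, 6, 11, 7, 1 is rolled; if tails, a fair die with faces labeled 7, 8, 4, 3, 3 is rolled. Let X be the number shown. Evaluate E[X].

26/5

E[X | heads] = (3+6+11+7+1)/5 = 28/5.
E[X | tails] = (7+8+4+3+3)/5 = 5.
E[X] = (1/3)·(28/5) + (2/3)·(5) = 26/5.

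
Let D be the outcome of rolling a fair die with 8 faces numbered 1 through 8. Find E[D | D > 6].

Given D > 6, D is equally likely to be any of {7, 8}.
E[D | D > 6] = (7 + 8) / 2 = 15/2.

15/2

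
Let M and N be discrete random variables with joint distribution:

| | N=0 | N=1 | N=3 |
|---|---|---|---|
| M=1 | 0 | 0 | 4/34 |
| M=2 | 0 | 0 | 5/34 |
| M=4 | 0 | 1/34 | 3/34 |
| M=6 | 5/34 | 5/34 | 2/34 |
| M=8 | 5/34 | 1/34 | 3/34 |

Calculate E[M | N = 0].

7

P(N = 0) = 5/17.
Summing M·P(M=x,N=y) over the conditioning event gives 35/17.
E[M | N = 0] = (35/17) / (5/17) = 7.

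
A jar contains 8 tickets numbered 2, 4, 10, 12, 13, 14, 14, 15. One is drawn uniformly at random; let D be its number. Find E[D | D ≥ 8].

13

P(D ≥ 8) = 3/4.
Σ over the event: 10·1/8 + 12·1/8 + 13·1/8 + 14·1/4 + 15·1/8 = 39/4.
E[D | D ≥ 8] = (39/4) / (3/4) = 13.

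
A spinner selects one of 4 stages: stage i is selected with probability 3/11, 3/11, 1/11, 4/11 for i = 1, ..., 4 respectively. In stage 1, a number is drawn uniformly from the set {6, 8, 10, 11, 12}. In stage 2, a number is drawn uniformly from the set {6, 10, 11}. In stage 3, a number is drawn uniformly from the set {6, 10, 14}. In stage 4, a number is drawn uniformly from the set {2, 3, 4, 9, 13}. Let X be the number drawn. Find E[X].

90/11

E[X | stage 1] = (6+8+10+11+12)/5 = 47/5.
E[X | stage 2] = (6+10+11)/3 = 9.
E[X | stage 3] = (6+10+14)/3 = 10.
E[X | stage 4] = (2+3+4+9+13)/5 = 31/5.
E[X] = (3/11)·(47/5) + (3/11)·(9) + (1/11)·(10) + (4/11)·(31/5) = 90/11.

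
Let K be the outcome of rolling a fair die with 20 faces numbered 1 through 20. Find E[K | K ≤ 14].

P(K ≤ 14) = 7/10.
E[K | K ≤ 14] = (21/4) / (7/10) = 15/2.

15/2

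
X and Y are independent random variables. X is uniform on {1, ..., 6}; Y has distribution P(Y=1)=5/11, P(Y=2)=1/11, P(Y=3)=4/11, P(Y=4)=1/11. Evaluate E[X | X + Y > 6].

119/23

P(X + Y > 6) = 23/66.
Summing X·P(x,y) over outcomes with X + Y > 6 gives 119/66.
E[X | X + Y > 6] = (119/66) / (23/66) = 119/23.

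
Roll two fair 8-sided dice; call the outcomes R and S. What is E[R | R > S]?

6

P(R > S) = 7/16.
Summing R·P(x,y) over outcomes with R > S gives 21/8.
E[R | R > S] = (21/8) / (7/16) = 6.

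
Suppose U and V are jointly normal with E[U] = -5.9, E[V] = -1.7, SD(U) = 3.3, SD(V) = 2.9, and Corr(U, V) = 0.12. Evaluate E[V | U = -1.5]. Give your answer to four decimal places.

The regression of V on U has slope ρ·σ_V/σ_U and passes through (μ_U, μ_V).
E[V | U=-1.5] = -1.7 + (0.12)·(2.9/3.3)·(-1.5 − (-5.9)) = -1.7 + (0.10545)·(4.4) = -1.2360.

-1.2360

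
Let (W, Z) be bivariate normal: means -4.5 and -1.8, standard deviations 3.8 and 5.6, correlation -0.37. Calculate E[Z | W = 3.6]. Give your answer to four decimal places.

-6.2166

E[Z | W=x] = μ_Z + ρ(σ_Z/σ_W)(x − μ_W) for jointly normal variables.
E[Z | W=3.6] = -1.8 + (-0.37)·(5.6/3.8)·(3.6 − (-4.5)) = -1.8 + (-0.54526)·(8.1) = -6.2166.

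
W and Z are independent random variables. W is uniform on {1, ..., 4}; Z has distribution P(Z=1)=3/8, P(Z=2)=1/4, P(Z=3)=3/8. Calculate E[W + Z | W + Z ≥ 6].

P(W + Z ≥ 6) = 1/4.
Summing (W+Z)·P(x,y) over outcomes with W + Z ≥ 6 gives 51/32.
E[W + Z | W + Z ≥ 6] = (51/32) / (1/4) = 51/8.

51/8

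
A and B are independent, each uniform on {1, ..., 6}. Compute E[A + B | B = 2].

Outcomes with B = 2: (1,2), (2,2), (3,2), (4,2), (5,2), (6,2), each with probability 1/36.
E[A + B | B = 2] = (3 + 4 + 5 + 6 + 7 + 8) / 6 = 11/2.

11/2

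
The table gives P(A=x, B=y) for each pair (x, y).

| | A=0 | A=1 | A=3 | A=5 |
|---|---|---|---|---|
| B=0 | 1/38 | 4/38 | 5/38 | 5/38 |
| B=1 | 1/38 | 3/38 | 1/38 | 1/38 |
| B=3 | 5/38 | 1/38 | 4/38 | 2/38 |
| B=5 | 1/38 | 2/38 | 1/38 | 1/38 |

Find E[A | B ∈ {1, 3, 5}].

P(B ∈ {1, 3, 5}) = 23/38.
Summing A·P(A=x,B=y) over the conditioning event gives 22/19.
E[A | B ∈ {1, 3, 5}] = (22/19) / (23/38) = 44/23.

44/23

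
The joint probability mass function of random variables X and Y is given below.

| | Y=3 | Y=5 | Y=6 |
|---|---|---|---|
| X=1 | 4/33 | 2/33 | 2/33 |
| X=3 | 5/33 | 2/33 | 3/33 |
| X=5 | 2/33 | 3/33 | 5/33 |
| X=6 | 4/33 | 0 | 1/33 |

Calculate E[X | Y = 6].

42/11

P(Y = 6) = 1/3.
Σ X·P over the event = 1·(2/33) + 3·(3/33) + 5·(5/33) + 6·(1/33) = 14/11.
E[X | Y = 6] = (14/11) / (1/3) = 42/11.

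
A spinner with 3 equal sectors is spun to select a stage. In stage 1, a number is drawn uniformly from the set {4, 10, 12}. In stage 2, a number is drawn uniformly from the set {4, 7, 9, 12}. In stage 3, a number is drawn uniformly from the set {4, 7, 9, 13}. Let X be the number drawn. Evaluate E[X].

299/36

E[X | stage 1] = (4+10+12)/3 = 26/3.
E[X | stage 2] = (4+7+9+12)/4 = 8.
E[X | stage 3] = (4+7+9+13)/4 = 33/4.
E[X] = (1/3)·(26/3) + (1/3)·(8) + (1/3)·(33/4) = 299/36.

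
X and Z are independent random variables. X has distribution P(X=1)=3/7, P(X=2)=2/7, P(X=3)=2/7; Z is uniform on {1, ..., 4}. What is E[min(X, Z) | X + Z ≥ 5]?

P(X + Z ≥ 5) = 13/28.
Summing min(X,Z)·P(x,y) over outcomes with X + Z ≥ 5 gives 27/28.
E[min(X, Z) | X + Z ≥ 5] = (27/28) / (13/28) = 27/13.

27/13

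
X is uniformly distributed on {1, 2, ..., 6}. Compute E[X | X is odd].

Given X is odd, X is equally likely to be any of {1, 3, 5}.
E[X | X is odd] = (1 + 3 + 5) / 3 = 3.

3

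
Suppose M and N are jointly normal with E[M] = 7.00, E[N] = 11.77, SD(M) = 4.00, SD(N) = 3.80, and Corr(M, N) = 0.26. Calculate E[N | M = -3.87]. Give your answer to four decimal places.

9.0851

The regression of N on M has slope ρ·σ_N/σ_M and passes through (μ_M, μ_N).
E[N | M=-3.87] = 11.77 + (0.26)·(3.80/4.00)·(-3.87 − (7.00)) = 11.77 + (0.247)·(-10.87) = 9.0851.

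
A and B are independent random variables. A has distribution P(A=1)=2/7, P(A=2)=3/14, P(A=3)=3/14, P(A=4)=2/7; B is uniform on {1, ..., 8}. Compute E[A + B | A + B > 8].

P(A + B > 8) = 5/16.
Summing (A+B)·P(x,y) over outcomes with A + B > 8 gives 351/112.
E[A + B | A + B > 8] = (351/112) / (5/16) = 351/35.

351/35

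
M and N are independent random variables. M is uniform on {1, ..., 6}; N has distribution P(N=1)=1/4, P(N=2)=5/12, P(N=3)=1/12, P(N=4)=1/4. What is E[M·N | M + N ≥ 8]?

273/16

P(M + N ≥ 8) = 2/9.
Summing MN·P(x,y) over outcomes with M + N ≥ 8 gives 91/24.
E[M·N | M + N ≥ 8] = (91/24) / (2/9) = 273/16.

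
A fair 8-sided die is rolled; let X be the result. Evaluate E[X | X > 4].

Given X > 4, X is equally likely to be any of {5, 6, 7, 8}.
E[X | X > 4] = (5 + 6 + 7 + 8) / 4 = 13/2.

13/2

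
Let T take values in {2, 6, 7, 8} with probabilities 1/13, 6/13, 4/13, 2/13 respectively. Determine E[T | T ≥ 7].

P(T ≥ 7) = 6/13.
Σ over the event: 7·4/13 + 8·2/13 = 44/13.
E[T | T ≥ 7] = (44/13) / (6/13) = 22/3.

22/3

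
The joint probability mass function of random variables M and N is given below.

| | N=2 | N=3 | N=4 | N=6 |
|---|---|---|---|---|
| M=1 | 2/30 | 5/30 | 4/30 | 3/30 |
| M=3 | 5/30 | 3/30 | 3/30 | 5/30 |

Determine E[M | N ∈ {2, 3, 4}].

P(N ∈ {2, 3, 4}) = 11/15.
Σ M·P over the event = 1·(2/30) + 1·(5/30) + 1·(4/30) + 3·(5/30) + 3·(3/30) + 3·(3/30) = 22/15.
E[M | N ∈ {2, 3, 4}] = (22/15) / (11/15) = 2.

2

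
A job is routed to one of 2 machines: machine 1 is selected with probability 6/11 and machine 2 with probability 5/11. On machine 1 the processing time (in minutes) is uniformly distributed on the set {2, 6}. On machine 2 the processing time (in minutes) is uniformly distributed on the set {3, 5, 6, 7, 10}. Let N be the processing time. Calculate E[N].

5

E[N | machine 1] = (2+6)/2 = 4.
E[N | machine 2] = (3+5+6+7+10)/5 = 31/5.
By the law of total expectation,
E[N] = (6/11)·(4) + (5/11)·(31/5) = 5.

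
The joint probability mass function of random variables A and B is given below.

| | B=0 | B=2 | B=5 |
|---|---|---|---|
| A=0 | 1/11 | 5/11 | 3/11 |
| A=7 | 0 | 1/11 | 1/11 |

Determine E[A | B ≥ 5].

7/4

P(B ≥ 5) = 4/11.
Σ A·P over the event = 0·(3/11) + 7·(1/11) = 7/11.
E[A | B ≥ 5] = (7/11) / (4/11) = 7/4.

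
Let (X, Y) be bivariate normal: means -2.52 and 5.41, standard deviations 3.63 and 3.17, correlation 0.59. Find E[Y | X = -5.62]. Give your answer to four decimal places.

3.8128

E[Y | X=x] = μ_Y + ρ(σ_Y/σ_X)(x − μ_X) for jointly normal variables.
E[Y | X=-5.62] = 5.41 + (0.59)·(3.17/3.63)·(-5.62 − (-2.52)) = 5.41 + (0.51523)·(-3.1) = 3.8128.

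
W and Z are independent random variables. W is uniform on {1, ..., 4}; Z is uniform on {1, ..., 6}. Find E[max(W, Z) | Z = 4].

4

Outcomes with Z = 4: (1,4), (2,4), (3,4), (4,4), each with probability 1/24.
E[max(W, Z) | Z = 4] = (4 + 4 + 4 + 4) / 4 = 4.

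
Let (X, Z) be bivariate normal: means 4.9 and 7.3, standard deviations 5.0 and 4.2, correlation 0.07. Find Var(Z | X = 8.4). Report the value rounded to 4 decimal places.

The conditional variance in a bivariate normal is σ_Z²(1 − ρ²), independent of x.
Var(Z | X=8.4) = (4.2)²·(1 − (0.07)²) = 17.64·0.9951 = 17.5536.

17.5536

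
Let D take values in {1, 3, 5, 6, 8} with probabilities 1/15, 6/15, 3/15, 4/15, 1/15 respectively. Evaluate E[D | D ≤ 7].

P(D ≤ 7) = 14/15.
Σ over the event: 1·1/15 + 3·2/5 + 5·1/5 + 6·4/15 = 58/15.
E[D | D ≤ 7] = (58/15) / (14/15) = 29/7.

29/7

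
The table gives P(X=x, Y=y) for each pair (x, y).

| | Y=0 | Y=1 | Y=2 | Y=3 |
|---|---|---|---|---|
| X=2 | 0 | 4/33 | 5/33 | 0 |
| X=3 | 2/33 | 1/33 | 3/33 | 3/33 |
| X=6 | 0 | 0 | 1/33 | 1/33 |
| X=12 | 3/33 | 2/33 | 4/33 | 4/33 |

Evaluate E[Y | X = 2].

P(X = 2) = 3/11.
Summing Y·P(X=x,Y=y) over the conditioning event gives 14/33.
E[Y | X = 2] = (14/33) / (3/11) = 14/9.

14/9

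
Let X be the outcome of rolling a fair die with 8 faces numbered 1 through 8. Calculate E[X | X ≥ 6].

7

Given X ≥ 6, X is equally likely to be any of {6, 7, 8}.
E[X | X ≥ 6] = (6 + 7 + 8) / 3 = 7.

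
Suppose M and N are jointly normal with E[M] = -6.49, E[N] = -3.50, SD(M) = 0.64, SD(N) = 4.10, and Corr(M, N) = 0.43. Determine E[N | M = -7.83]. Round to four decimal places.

The regression of N on M has slope ρ·σ_N/σ_M and passes through (μ_M, μ_N).
E[N | M=-7.83] = -3.50 + (0.43)·(4.10/0.64)·(-7.83 − (-6.49)) = -3.50 + (2.7547)·(-1.34) = -7.1913.

-7.1913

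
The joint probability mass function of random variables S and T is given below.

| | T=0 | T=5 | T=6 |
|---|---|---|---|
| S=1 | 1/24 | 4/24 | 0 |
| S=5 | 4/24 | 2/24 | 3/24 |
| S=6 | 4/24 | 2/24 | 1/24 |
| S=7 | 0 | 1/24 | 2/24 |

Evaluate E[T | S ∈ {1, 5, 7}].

P(S ∈ {1, 5, 7}) = 17/24.
Summing T·P(S=x,T=y) over the conditioning event gives 65/24.
E[T | S ∈ {1, 5, 7}] = (65/24) / (17/24) = 65/17.

65/17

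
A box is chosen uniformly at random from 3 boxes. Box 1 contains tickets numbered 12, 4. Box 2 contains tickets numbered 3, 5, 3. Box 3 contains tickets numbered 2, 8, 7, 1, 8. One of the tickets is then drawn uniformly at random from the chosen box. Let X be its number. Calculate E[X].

E[X | box 1] = (12+4)/2 = 8.
E[X | box 2] = (3+5+3)/3 = 11/3.
E[X | box 3] = (2+8+7+1+8)/5 = 26/5.
By the law of total expectation,
E[X] = (1/3)·(8) + (1/3)·(11/3) + (1/3)·(26/5) = 253/45.

253/45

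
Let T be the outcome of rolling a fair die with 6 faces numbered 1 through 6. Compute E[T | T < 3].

3/2

Given T < 3, T is equally likely to be any of {1, 2}.
E[T | T < 3] = (1 + 2) / 2 = 3/2.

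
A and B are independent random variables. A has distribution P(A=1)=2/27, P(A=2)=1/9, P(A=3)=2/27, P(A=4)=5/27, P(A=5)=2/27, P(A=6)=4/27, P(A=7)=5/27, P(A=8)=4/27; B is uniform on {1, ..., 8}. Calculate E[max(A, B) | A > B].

P(A > B) = 1/2.
Summing max(A,B)·P(x,y) over outcomes with A > B gives 28/9.
E[max(A, B) | A > B] = (28/9) / (1/2) = 56/9.

56/9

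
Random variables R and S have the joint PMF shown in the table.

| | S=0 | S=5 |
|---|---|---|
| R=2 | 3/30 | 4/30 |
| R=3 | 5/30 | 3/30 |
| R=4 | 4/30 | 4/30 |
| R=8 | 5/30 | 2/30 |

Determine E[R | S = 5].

P(S = 5) = 13/30.
Summing R·P(R=x,S=y) over the conditioning event gives 49/30.
E[R | S = 5] = (49/30) / (13/30) = 49/13.

49/13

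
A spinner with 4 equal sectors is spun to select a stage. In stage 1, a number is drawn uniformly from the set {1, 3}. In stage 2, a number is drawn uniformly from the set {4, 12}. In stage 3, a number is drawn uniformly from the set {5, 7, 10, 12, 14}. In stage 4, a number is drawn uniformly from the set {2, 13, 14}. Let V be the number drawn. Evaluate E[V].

439/60

E[V | stage 1] = (1+3)/2 = 2.
E[V | stage 2] = (4+12)/2 = 8.
E[V | stage 3] = (5+7+10+12+14)/5 = 48/5.
E[V | stage 4] = (2+13+14)/3 = 29/3.
E[V] = (1/4)·(2) + (1/4)·(8) + (1/4)·(48/5) + (1/4)·(29/3) = 439/60.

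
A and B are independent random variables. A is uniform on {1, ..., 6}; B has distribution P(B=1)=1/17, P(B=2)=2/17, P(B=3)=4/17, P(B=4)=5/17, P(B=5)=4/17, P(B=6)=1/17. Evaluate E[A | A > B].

5

P(A > B) = 13/34.
Summing A·P(x,y) over outcomes with A > B gives 65/34.
E[A | A > B] = (65/34) / (13/34) = 5.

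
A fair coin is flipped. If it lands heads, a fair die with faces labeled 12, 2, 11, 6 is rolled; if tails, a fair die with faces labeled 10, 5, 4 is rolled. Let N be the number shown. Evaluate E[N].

E[N | heads] = (12+2+11+6)/4 = 31/4.
E[N | tails] = (10+5+4)/3 = 19/3.
By the law of total expectation,
E[N] = (1/2)·(31/4) + (1/2)·(19/3) = 169/24.

169/24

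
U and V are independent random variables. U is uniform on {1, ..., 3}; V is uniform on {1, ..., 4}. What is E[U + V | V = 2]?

4

Outcomes with V = 2: (1,2), (2,2), (3,2), each with probability 1/12.
E[U + V | V = 2] = (3 + 4 + 5) / 3 = 4.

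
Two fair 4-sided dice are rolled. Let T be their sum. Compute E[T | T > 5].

20/3

P(T > 5) = 3/8.
Σ over the event: 6·3/16 + 7·1/8 + 8·1/16 = 5/2.
E[T | T > 5] = (5/2) / (3/8) = 20/3.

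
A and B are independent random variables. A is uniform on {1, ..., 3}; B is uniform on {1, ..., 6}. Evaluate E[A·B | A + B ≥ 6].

95/9

Outcomes with A + B ≥ 6: (1,5), (1,6), (2,4), (2,5), (2,6), (3,3), (3,4), (3,5), (3,6), each with probability 1/18.
E[A·B | A + B ≥ 6] = (5 + 6 + 8 + 10 + 12 + 9 + 12 + 15 + 18) / 9 = 95/9.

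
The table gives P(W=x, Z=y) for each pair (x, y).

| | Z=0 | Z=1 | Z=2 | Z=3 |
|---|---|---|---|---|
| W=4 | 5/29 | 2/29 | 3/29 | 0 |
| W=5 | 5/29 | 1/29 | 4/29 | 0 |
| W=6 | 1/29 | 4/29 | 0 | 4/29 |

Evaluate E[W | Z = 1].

P(Z = 1) = 7/29.
Summing W·P(W=x,Z=y) over the conditioning event gives 37/29.
E[W | Z = 1] = (37/29) / (7/29) = 37/7.

37/7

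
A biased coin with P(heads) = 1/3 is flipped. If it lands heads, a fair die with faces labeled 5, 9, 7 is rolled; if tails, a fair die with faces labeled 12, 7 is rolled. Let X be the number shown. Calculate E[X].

E[X | heads] = (5+9+7)/3 = 7.
E[X | tails] = (12+7)/2 = 19/2.
E[X] = (1/3)·(7) + (2/3)·(19/2) = 26/3.

26/3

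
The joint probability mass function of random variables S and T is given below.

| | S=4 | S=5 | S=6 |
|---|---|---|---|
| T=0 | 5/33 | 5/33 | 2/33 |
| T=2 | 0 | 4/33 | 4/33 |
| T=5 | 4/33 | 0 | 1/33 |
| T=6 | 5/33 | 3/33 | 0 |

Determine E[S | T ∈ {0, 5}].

P(T ∈ {0, 5}) = 17/33.
Σ S·P over the event = 4·(5/33) + 4·(4/33) + 5·(5/33) + 6·(2/33) + 6·(1/33) = 79/33.
E[S | T ∈ {0, 5}] = (79/33) / (17/33) = 79/17.

79/17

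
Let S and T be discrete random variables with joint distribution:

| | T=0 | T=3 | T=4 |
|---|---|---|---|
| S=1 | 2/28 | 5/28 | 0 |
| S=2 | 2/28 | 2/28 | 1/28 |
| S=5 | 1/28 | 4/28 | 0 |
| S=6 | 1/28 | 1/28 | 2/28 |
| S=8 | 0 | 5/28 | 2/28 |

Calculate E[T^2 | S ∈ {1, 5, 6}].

61/8

P(S ∈ {1, 5, 6}) = 4/7.
Σ T^2·P over the event = 0·(2/28) + 9·(5/28) + 0·(1/28) + 9·(4/28) + 0·(1/28) + 9·(1/28) + 16·(2/28) = 61/14.
E[T^2 | S ∈ {1, 5, 6}] = (61/14) / (4/7) = 61/8.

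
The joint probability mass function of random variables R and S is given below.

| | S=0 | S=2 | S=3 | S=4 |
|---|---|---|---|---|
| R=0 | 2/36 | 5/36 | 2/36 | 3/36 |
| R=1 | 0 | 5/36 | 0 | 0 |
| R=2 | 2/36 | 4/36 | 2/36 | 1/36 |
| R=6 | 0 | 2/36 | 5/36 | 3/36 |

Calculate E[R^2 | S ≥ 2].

P(S ≥ 2) = 8/9.
Summing R^2·P(R=x,S=y) over the conditioning event gives 131/12.
E[R^2 | S ≥ 2] = (131/12) / (8/9) = 393/32.

393/32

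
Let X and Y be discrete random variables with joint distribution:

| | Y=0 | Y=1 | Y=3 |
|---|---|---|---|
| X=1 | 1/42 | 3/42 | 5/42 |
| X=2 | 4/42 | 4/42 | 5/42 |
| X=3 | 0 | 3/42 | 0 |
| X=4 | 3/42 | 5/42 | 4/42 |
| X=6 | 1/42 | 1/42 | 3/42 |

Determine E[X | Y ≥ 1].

95/33

P(Y ≥ 1) = 11/14.
Summing X·P(X=x,Y=y) over the conditioning event gives 95/42.
E[X | Y ≥ 1] = (95/42) / (11/14) = 95/33.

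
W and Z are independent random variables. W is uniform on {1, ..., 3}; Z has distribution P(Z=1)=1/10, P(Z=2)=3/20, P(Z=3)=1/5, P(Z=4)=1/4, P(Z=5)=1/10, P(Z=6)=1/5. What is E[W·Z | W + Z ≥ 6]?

85/8

P(W + Z ≥ 6) = 8/15.
Summing WZ·P(x,y) over outcomes with W + Z ≥ 6 gives 17/3.
E[W·Z | W + Z ≥ 6] = (17/3) / (8/15) = 85/8.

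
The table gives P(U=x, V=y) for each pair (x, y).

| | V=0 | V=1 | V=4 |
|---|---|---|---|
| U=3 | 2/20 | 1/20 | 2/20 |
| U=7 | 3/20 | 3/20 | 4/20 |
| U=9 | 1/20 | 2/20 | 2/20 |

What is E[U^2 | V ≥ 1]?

347/7

P(V ≥ 1) = 7/10.
Summing U^2·P(U=x,V=y) over the conditioning event gives 347/10.
E[U^2 | V ≥ 1] = (347/10) / (7/10) = 347/7.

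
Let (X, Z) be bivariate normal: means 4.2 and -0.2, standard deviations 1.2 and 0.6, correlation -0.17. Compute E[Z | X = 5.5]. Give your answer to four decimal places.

-0.3105

E[Z | X=x] = μ_Z + ρ(σ_Z/σ_X)(x − μ_X) for jointly normal variables.
E[Z | X=5.5] = -0.2 + (-0.17)·(0.6/1.2)·(5.5 − (4.2)) = -0.2 + (-0.085)·(1.3) = -0.3105.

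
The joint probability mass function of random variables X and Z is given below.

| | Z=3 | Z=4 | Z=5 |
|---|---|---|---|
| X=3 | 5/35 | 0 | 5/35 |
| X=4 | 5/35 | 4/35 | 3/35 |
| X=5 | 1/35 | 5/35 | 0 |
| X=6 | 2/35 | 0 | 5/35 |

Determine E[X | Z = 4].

P(Z = 4) = 9/35.
Σ X·P over the event = 4·(4/35) + 5·(5/35) = 41/35.
E[X | Z = 4] = (41/35) / (9/35) = 41/9.

41/9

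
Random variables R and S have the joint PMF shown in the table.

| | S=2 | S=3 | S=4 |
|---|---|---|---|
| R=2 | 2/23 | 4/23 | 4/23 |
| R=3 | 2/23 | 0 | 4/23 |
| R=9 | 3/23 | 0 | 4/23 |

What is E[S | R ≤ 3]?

P(R ≤ 3) = 16/23.
Summing S·P(R=x,S=y) over the conditioning event gives 52/23.
E[S | R ≤ 3] = (52/23) / (16/23) = 13/4.

13/4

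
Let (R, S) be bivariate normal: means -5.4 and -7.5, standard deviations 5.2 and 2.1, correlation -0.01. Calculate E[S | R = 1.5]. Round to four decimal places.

-7.5279

E[S | R=x] = μ_S + ρ(σ_S/σ_R)(x − μ_R) for jointly normal variables.
E[S | R=1.5] = -7.5 + (-0.01)·(2.1/5.2)·(1.5 − (-5.4)) = -7.5 + (-0.0040385)·(6.9) = -7.5279.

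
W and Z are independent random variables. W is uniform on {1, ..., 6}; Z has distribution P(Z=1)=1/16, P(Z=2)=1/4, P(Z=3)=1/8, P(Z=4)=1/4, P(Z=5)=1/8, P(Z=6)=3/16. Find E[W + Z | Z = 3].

P(Z = 3) = 1/8.
Summing (W+Z)·P(x,y) over outcomes with Z = 3 gives 13/16.
E[W + Z | Z = 3] = (13/16) / (1/8) = 13/2.

13/2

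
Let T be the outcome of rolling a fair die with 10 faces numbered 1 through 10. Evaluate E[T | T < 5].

Given T < 5, T is equally likely to be any of {1, 2, 3, 4}.
E[T | T < 5] = (1 + 2 + 3 + 4) / 4 = 5/2.

5/2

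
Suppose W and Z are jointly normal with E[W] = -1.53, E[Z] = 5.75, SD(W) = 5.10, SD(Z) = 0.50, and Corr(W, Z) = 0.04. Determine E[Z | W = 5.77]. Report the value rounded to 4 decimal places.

The regression of Z on W has slope ρ·σ_Z/σ_W and passes through (μ_W, μ_Z).
E[Z | W=5.77] = 5.75 + (0.04)·(0.50/5.10)·(5.77 − (-1.53)) = 5.75 + (0.0039216)·(7.3) = 5.7786.

5.7786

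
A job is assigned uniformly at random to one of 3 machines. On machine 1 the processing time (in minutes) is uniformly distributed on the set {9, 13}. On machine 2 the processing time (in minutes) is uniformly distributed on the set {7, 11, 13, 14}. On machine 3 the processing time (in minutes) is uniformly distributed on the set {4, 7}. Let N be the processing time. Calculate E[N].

E[N | machine 1] = (9+13)/2 = 11.
E[N | machine 2] = (7+11+13+14)/4 = 45/4.
E[N | machine 3] = (4+7)/2 = 11/2.
By the law of total expectation,
E[N] = (1/3)·(11) + (1/3)·(45/4) + (1/3)·(11/2) = 37/4.

37/4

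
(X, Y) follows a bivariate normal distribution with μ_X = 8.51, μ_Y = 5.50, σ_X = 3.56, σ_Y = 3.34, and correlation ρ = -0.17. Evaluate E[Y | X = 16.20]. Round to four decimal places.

4.2735

For a bivariate normal, E[Y | X=x] = μ_Y + ρ·(σ_Y/σ_X)·(x − μ_X).
E[Y | X=16.20] = 5.50 + (-0.17)·(3.34/3.56)·(16.20 − (8.51)) = 5.50 + (-0.15949)·(7.69) = 4.2735.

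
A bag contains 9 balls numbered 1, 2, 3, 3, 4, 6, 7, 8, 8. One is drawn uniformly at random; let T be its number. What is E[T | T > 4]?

P(T > 4) = 4/9.
Σ over the event: 6·1/9 + 7·1/9 + 8·2/9 = 29/9.
E[T | T > 4] = (29/9) / (4/9) = 29/4.

29/4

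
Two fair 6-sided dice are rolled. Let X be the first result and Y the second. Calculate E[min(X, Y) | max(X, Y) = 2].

4/3

P(max(X, Y) = 2) = 1/12.
Summing min(X,Y)·P(x,y) over outcomes with max(X, Y) = 2 gives 1/9.
E[min(X, Y) | max(X, Y) = 2] = (1/9) / (1/12) = 4/3.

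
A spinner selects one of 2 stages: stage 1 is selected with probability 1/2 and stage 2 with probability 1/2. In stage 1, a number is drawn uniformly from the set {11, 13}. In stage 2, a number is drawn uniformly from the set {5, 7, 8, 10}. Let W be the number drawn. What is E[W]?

39/4

E[W | stage 1] = (11+13)/2 = 12.
E[W | stage 2] = (5+7+8+10)/4 = 15/2.
E[W] = (1/2)·(12) + (1/2)·(15/2) = 39/4.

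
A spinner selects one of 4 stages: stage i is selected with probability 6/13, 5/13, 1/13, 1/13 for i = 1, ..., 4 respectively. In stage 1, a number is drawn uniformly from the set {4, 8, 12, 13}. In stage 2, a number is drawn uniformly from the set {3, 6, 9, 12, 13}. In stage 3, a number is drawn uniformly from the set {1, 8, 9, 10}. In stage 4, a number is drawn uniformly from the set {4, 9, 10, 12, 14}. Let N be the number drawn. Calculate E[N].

E[N | stage 1] = (4+8+12+13)/4 = 37/4.
E[N | stage 2] = (3+6+9+12+13)/5 = 43/5.
E[N | stage 3] = (1+8+9+10)/4 = 7.
E[N | stage 4] = (4+9+10+12+14)/5 = 49/5.
By the law of total expectation,
E[N] = (6/13)·(37/4) + (5/13)·(43/5) + (1/13)·(7) + (1/13)·(49/5) = 1153/130.

1153/130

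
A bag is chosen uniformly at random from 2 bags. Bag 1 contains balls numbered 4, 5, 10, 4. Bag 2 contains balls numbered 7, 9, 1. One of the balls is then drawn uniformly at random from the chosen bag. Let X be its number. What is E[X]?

E[X | bag 1] = (4+5+10+4)/4 = 23/4.
E[X | bag 2] = (7+9+1)/3 = 17/3.
E[X] = (1/2)·(23/4) + (1/2)·(17/3) = 137/24.

137/24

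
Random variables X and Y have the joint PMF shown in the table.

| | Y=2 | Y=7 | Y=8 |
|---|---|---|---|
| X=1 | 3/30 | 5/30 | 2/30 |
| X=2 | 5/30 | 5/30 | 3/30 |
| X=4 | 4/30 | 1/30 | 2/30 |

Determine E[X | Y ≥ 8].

P(Y ≥ 8) = 7/30.
Σ X·P over the event = 1·(2/30) + 2·(3/30) + 4·(2/30) = 8/15.
E[X | Y ≥ 8] = (8/15) / (7/30) = 16/7.

16/7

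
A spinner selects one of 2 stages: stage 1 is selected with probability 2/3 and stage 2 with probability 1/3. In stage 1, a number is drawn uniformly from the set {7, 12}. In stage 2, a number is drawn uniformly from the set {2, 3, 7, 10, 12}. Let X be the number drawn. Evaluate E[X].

E[X | stage 1] = (7+12)/2 = 19/2.
E[X | stage 2] = (2+3+7+10+12)/5 = 34/5.
By the law of total expectation,
E[X] = (2/3)·(19/2) + (1/3)·(34/5) = 43/5.

43/5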